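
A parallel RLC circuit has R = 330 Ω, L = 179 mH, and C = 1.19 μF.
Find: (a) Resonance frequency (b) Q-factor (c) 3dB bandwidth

Step 1 — Resonance: ω₀ = 1/√(LC) = 1/√(0.179·1.19e-06) = 2167 rad/s.
Step 2 — f₀ = ω₀/(2π) = 344.8 Hz.
Step 3 — Parallel Q: Q = R/(ω₀L) = 330/(2167·0.179) = 0.8509.
Step 4 — Bandwidth: Δω = ω₀/Q = 2546 rad/s; BW = Δω/(2π) = 405.3 Hz.

(a) f₀ = 344.8 Hz  (b) Q = 0.8509  (c) BW = 405.3 Hz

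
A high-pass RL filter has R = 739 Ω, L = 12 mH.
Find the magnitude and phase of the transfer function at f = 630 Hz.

Step 1 — Angular frequency: ω = 2π·630 = 3958 rad/s.
Step 2 — Transfer function: H(jω) = jωL/(R + jωL).
Step 3 — Numerator jωL = j·47.5; denominator R + jωL = 739 + j47.5.
Step 4 — H = 0.004115 + j0.06401.
Step 5 — Magnitude: |H| = 0.06414 (-23.9 dB); phase: φ = 86.3°.

|H| = 0.06414 (-23.9 dB), φ = 86.3°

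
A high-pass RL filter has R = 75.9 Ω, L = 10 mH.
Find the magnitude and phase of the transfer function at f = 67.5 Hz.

Step 1 — Angular frequency: ω = 2π·67.5 = 424.1 rad/s.
Step 2 — Transfer function: H(jω) = jωL/(R + jωL).
Step 3 — Numerator jωL = j·4.241; denominator R + jωL = 75.9 + j4.241.
Step 4 — H = 0.003113 + j0.0557.
Step 5 — Magnitude: |H| = 0.05579 (-25.1 dB); phase: φ = 86.8°.

|H| = 0.05579 (-25.1 dB), φ = 86.8°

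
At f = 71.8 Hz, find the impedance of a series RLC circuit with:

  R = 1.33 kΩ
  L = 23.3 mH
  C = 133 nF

Step 1 — Angular frequency: ω = 2π·f = 2π·71.8 = 451.1 rad/s.
Step 2 — Component impedances:
  R: Z = R = 1330 Ω
  L: Z = jωL = j·451.1·0.0233 = 0 + j10.51 Ω
  C: Z = 1/(jωC) = -j/(ω·C) = 0 - j1.667e+04 Ω
Step 3 — Series combination: Z_total = R + L + C = 1330 - j1.666e+04 Ω = 1.671e+04∠-85.4° Ω.

Z = 1330 - j1.666e+04 Ω = 1.671e+04∠-85.4° Ω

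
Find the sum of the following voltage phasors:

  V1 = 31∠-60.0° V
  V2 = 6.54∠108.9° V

Step 1 — Convert each phasor to rectangular form:
  V1 = 31·(cos(-60.0°) + j·sin(-60.0°)) = 15.5 - j26.85 V
  V2 = 6.54·(cos(108.9°) + j·sin(108.9°)) = -2.118 + j6.187 V
Step 2 — Sum components: V_total = 13.38 - j20.66 V.
Step 3 — Convert to polar: |V_total| = 24.61 V, ∠V_total = -57.1°.

V_total = 24.61∠-57.1° V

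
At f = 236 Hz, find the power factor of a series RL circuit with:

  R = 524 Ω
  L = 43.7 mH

Step 1 — Angular frequency: ω = 2π·f = 2π·236 = 1483 rad/s.
Step 2 — Component impedances:
  R: Z = R = 524 Ω
  L: Z = jωL = j·1483·0.0437 = 0 + j64.8 Ω
Step 3 — Series combination: Z_total = R + L = 524 + j64.8 Ω = 528∠7.0° Ω.
Step 4 — Power factor: PF = cos(φ) = Re(Z)/|Z| = 524/528 = 0.9924.
Step 5 — Type: Im(Z) = 64.8 ⇒ lagging (phase φ = 7.0°).

PF = 0.9924 (lagging, φ = 7.0°)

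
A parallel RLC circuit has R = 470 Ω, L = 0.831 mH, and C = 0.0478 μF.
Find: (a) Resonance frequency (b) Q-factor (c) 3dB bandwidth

Step 1 — Resonance: ω₀ = 1/√(LC) = 1/√(0.000831·4.78e-08) = 1.587e+05 rad/s.
Step 2 — f₀ = ω₀/(2π) = 2.525e+04 Hz.
Step 3 — Parallel Q: Q = R/(ω₀L) = 470/(1.587e+05·0.000831) = 3.565.
Step 4 — Bandwidth: Δω = ω₀/Q = 4.451e+04 rad/s; BW = Δω/(2π) = 7084 Hz.

(a) f₀ = 2.525e+04 Hz  (b) Q = 3.565  (c) BW = 7084 Hz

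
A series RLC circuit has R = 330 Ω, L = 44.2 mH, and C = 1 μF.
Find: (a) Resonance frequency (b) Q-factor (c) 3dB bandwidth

Step 1 — Resonance: ω₀ = 1/√(LC) = 1/√(0.0442·1e-06) = 4757 rad/s.
Step 2 — f₀ = ω₀/(2π) = 757 Hz.
Step 3 — Series Q: Q = ω₀L/R = 4757·0.0442/330 = 0.6371.
Step 4 — Bandwidth: Δω = ω₀/Q = 7466 rad/s; BW = Δω/(2π) = 1188 Hz.

(a) f₀ = 757 Hz  (b) Q = 0.6371  (c) BW = 1188 Hz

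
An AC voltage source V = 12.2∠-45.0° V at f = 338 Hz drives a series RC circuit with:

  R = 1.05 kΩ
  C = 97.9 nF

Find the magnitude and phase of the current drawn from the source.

Step 1 — Angular frequency: ω = 2π·f = 2π·338 = 2124 rad/s.
Step 2 — Component impedances:
  R: Z = R = 1050 Ω
  C: Z = 1/(jωC) = -j/(ω·C) = 0 - j4810 Ω
Step 3 — Series combination: Z_total = R + C = 1050 - j4810 Ω = 4923∠-77.7° Ω.
Step 4 — Source phasor: V = 12.2∠-45.0° V = 8.627 - j8.627 V.
Step 5 — Ohm's law: I = V / Z_total = (8.627 - j8.627) / (1050 - j4810) = 0.002086 + j0.001338 A.
Step 6 — Convert to polar: |I| = 0.002478 A, ∠I = 32.7°.

I = 0.002478∠32.7° A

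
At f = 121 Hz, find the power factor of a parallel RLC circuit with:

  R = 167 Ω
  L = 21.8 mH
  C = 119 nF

Step 1 — Angular frequency: ω = 2π·f = 2π·121 = 760.3 rad/s.
Step 2 — Component impedances:
  R: Z = R = 167 Ω
  L: Z = jωL = j·760.3·0.0218 = 0 + j16.57 Ω
  C: Z = 1/(jωC) = -j/(ω·C) = 0 - j1.105e+04 Ω
Step 3 — Parallel combination: 1/Z_total = 1/R + 1/L + 1/C; Z_total = 1.634 + j16.44 Ω = 16.52∠84.3° Ω.
Step 4 — Power factor: PF = cos(φ) = Re(Z)/|Z| = 1.634/16.52 = 0.09891.
Step 5 — Type: Im(Z) = 16.44 ⇒ lagging (phase φ = 84.3°).

PF = 0.09891 (lagging, φ = 84.3°)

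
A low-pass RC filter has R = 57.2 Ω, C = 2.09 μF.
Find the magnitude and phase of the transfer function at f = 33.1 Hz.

Step 1 — Angular frequency: ω = 2π·33.1 = 208 rad/s.
Step 2 — Transfer function: H(jω) = 1/(1 + jωRC).
Step 3 — Denominator: 1 + jωRC = 1 + j·208·57.2·2.09e-06 = 1 + j0.02486.
Step 4 — H = 0.9994 - j0.02485.
Step 5 — Magnitude: |H| = 0.9997 (-0.0 dB); phase: φ = -1.4°.

|H| = 0.9997 (-0.0 dB), φ = -1.4°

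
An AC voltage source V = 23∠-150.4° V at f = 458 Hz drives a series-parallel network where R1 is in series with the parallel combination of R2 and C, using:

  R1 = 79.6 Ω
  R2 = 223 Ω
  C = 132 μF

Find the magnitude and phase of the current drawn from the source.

Step 1 — Angular frequency: ω = 2π·f = 2π·458 = 2878 rad/s.
Step 2 — Component impedances:
  R1: Z = R = 79.6 Ω
  R2: Z = R = 223 Ω
  C: Z = 1/(jωC) = -j/(ω·C) = 0 - j2.633 Ω
Step 3 — Parallel branch: R2 || C = 1/(1/R2 + 1/C) = 0.03107 - j2.632 Ω.
Step 4 — Series with R1: Z_total = R1 + (R2 || C) = 79.63 - j2.632 Ω = 79.67∠-1.9° Ω.
Step 5 — Source phasor: V = 23∠-150.4° V = -20 - j11.36 V.
Step 6 — Ohm's law: I = V / Z_total = (-20 - j11.36) / (79.63 - j2.632) = -0.2462 - j0.1508 A.
Step 7 — Convert to polar: |I| = 0.2887 A, ∠I = -148.5°.

I = 0.2887∠-148.5° A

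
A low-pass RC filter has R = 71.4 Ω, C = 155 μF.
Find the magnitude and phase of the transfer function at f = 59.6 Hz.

Step 1 — Angular frequency: ω = 2π·59.6 = 374.5 rad/s.
Step 2 — Transfer function: H(jω) = 1/(1 + jωRC).
Step 3 — Denominator: 1 + jωRC = 1 + j·374.5·71.4·0.000155 = 1 + j4.144.
Step 4 — H = 0.05502 - j0.228.
Step 5 — Magnitude: |H| = 0.2346 (-12.6 dB); phase: φ = -76.4°.

|H| = 0.2346 (-12.6 dB), φ = -76.4°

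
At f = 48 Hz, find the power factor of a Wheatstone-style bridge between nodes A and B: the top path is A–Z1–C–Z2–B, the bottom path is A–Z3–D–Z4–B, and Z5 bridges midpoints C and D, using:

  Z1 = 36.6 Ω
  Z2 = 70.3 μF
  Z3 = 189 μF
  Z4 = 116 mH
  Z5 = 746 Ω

Step 1 — Angular frequency: ω = 2π·f = 2π·48 = 301.6 rad/s.
Step 2 — Component impedances:
  Z1: Z = R = 36.6 Ω
  Z2: Z = 1/(jωC) = -j/(ω·C) = 0 - j47.17 Ω
  Z3: Z = 1/(jωC) = -j/(ω·C) = 0 - j17.54 Ω
  Z4: Z = jωL = j·301.6·0.116 = 0 + j34.98 Ω
  Z5: Z = R = 746 Ω
Step 3 — Bridge requires nodal analysis (the Z5 bridge couples midpoints C and D, so the two paths cannot be reduced to a simple series/parallel combination). Setting node B to ground and injecting 1 A at node A, the 3-node admittance system at A, C, D solves to V_A = Z_AB = 6.368 + j21.83 Ω = 22.74∠73.7° Ω.
Step 4 — Power factor: PF = cos(φ) = Re(Z)/|Z| = 6.368/22.737 = 0.2801.
Step 5 — Type: Im(Z) = 21.83 ⇒ lagging (phase φ = 73.7°).

PF = 0.2801 (lagging, φ = 73.7°)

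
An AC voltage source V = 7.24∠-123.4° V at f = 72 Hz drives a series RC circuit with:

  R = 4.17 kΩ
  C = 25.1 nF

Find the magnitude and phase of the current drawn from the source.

Step 1 — Angular frequency: ω = 2π·f = 2π·72 = 452.4 rad/s.
Step 2 — Component impedances:
  R: Z = R = 4170 Ω
  C: Z = 1/(jωC) = -j/(ω·C) = 0 - j8.807e+04 Ω
Step 3 — Series combination: Z_total = R + C = 4170 - j8.807e+04 Ω = 8.817e+04∠-87.3° Ω.
Step 4 — Source phasor: V = 7.24∠-123.4° V = -3.985 - j6.044 V.
Step 5 — Ohm's law: I = V / Z_total = (-3.985 - j6.044) / (4170 - j8.807e+04) = 6.634e-05 - j4.84e-05 A.
Step 6 — Convert to polar: |I| = 8.212e-05 A, ∠I = -36.1°.

I = 8.212e-05∠-36.1° A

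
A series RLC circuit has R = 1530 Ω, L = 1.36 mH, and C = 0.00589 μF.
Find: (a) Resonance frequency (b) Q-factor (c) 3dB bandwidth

Step 1 — Resonance condition Im(Z)=0 gives ω₀ = 1/√(LC).
Step 2 — ω₀ = 1/√(0.00136·5.89e-09) = 3.533e+05 rad/s.
Step 3 — f₀ = ω₀/(2π) = 5.623e+04 Hz.
Step 4 — Series Q: Q = ω₀L/R = 3.533e+05·0.00136/1530 = 0.3141.
Step 5 — 3dB bandwidth: Δω = ω₀/Q = 1.125e+06 rad/s; BW = Δω/(2π) = 1.79e+05 Hz.

(a) f₀ = 5.623e+04 Hz  (b) Q = 0.3141  (c) BW = 1.79e+05 Hz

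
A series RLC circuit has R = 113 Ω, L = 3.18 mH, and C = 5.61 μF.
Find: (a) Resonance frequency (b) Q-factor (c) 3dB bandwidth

Step 1 — Resonance condition Im(Z)=0 gives ω₀ = 1/√(LC).
Step 2 — ω₀ = 1/√(0.00318·5.61e-06) = 7487 rad/s.
Step 3 — f₀ = ω₀/(2π) = 1192 Hz.
Step 4 — Series Q: Q = ω₀L/R = 7487·0.00318/113 = 0.2107.
Step 5 — 3dB bandwidth: Δω = ω₀/Q = 3.553e+04 rad/s; BW = Δω/(2π) = 5656 Hz.

(a) f₀ = 1192 Hz  (b) Q = 0.2107  (c) BW = 5656 Hz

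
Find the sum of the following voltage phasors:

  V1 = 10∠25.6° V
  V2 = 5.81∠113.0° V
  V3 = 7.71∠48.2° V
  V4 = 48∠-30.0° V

Step 1 — Convert each phasor to rectangular form:
  V1 = 10·(cos(25.6°) + j·sin(25.6°)) = 9.018 + j4.321 V
  V2 = 5.81·(cos(113.0°) + j·sin(113.0°)) = -2.27 + j5.348 V
  V3 = 7.71·(cos(48.2°) + j·sin(48.2°)) = 5.139 + j5.748 V
  V4 = 48·(cos(-30.0°) + j·sin(-30.0°)) = 41.57 - j24 V
Step 2 — Sum components: V_total = 53.46 - j8.583 V.
Step 3 — Convert to polar: |V_total| = 54.14 V, ∠V_total = -9.1°.

V_total = 54.14∠-9.1° V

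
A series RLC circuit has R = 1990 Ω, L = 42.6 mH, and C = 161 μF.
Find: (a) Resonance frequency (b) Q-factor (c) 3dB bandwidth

Step 1 — Resonance: ω₀ = 1/√(LC) = 1/√(0.0426·0.000161) = 381.8 rad/s.
Step 2 — f₀ = ω₀/(2π) = 60.77 Hz.
Step 3 — Series Q: Q = ω₀L/R = 381.8·0.0426/1990 = 0.008174.
Step 4 — Bandwidth: Δω = ω₀/Q = 4.671e+04 rad/s; BW = Δω/(2π) = 7435 Hz.

(a) f₀ = 60.77 Hz  (b) Q = 0.008174  (c) BW = 7435 Hz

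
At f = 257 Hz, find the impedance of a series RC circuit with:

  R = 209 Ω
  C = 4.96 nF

Step 1 — Angular frequency: ω = 2π·f = 2π·257 = 1615 rad/s.
Step 2 — Component impedances:
  R: Z = R = 209 Ω
  C: Z = 1/(jωC) = -j/(ω·C) = 0 - j1.249e+05 Ω
Step 3 — Series combination: Z_total = R + C = 209 - j1.249e+05 Ω = 1.249e+05∠-89.9° Ω.

Z = 209 - j1.249e+05 Ω = 1.249e+05∠-89.9° Ω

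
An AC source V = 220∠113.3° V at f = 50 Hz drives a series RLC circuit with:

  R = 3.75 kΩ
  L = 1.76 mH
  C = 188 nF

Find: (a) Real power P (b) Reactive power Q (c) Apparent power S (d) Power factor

Step 1 — Angular frequency: ω = 2π·f = 2π·50 = 314.2 rad/s.
Step 2 — Component impedances:
  R: Z = R = 3750 Ω
  L: Z = jωL = j·314.2·0.00176 = 0 + j0.5529 Ω
  C: Z = 1/(jωC) = -j/(ω·C) = 0 - j1.693e+04 Ω
Step 3 — Series combination: Z_total = R + L + C = 3750 - j1.693e+04 Ω = 1.734e+04∠-77.5° Ω.
Step 4 — Source phasor: V = 220∠113.3° V = -87.02 + j202.1 V.
Step 5 — Current: I = V / Z = -0.01246 - j0.00238 A = 0.01269∠-169.2° A.
Step 6 — Complex power: S = V·I* = 0.6036 - j2.725 VA.
Step 7 — Real power: P = Re(S) = 0.6036 W.
Step 8 — Reactive power: Q = Im(S) = -2.725 VAR.
Step 9 — Apparent power: |S| = 2.791 VA.
Step 10 — Power factor: PF = P/|S| = 0.2162 (leading).

(a) P = 0.6036 W  (b) Q = -2.725 VAR  (c) S = 2.791 VA  (d) PF = 0.2162 (leading)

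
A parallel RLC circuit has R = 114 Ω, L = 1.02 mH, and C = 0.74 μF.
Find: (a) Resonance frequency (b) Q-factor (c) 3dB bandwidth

Step 1 — Resonance: ω₀ = 1/√(LC) = 1/√(0.00102·7.4e-07) = 3.64e+04 rad/s.
Step 2 — f₀ = ω₀/(2π) = 5793 Hz.
Step 3 — Parallel Q: Q = R/(ω₀L) = 114/(3.64e+04·0.00102) = 3.071.
Step 4 — Bandwidth: Δω = ω₀/Q = 1.185e+04 rad/s; BW = Δω/(2π) = 1887 Hz.

(a) f₀ = 5793 Hz  (b) Q = 3.071  (c) BW = 1887 Hz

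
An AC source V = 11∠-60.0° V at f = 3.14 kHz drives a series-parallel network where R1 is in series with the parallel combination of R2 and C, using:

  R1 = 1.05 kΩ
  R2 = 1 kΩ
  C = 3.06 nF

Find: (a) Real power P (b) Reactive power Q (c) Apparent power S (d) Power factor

Step 1 — Angular frequency: ω = 2π·f = 2π·3140 = 1.973e+04 rad/s.
Step 2 — Component impedances:
  R1: Z = R = 1050 Ω
  R2: Z = R = 1000 Ω
  C: Z = 1/(jωC) = -j/(ω·C) = 0 - j1.656e+04 Ω
Step 3 — Parallel branch: R2 || C = 1/(1/R2 + 1/C) = 996.4 - j60.15 Ω.
Step 4 — Series with R1: Z_total = R1 + (R2 || C) = 2046 - j60.15 Ω = 2047∠-1.7° Ω.
Step 5 — Source phasor: V = 11∠-60.0° V = 5.5 - j9.526 V.
Step 6 — Current: I = V / Z = 0.002822 - j0.004572 A = 0.005373∠-58.3° A.
Step 7 — Complex power: S = V·I* = 0.05908 - j0.001737 VA.
Step 8 — Real power: P = Re(S) = 0.05908 W.
Step 9 — Reactive power: Q = Im(S) = -0.001737 VAR.
Step 10 — Apparent power: |S| = 0.0591 VA.
Step 11 — Power factor: PF = P/|S| = 0.9996 (leading).

(a) P = 0.05908 W  (b) Q = -0.001737 VAR  (c) S = 0.0591 VA  (d) PF = 0.9996 (leading)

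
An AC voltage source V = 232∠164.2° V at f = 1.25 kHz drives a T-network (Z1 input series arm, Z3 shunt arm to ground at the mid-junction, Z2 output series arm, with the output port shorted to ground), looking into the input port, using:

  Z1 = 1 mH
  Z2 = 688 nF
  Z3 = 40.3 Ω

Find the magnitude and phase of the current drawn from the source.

Step 1 — Angular frequency: ω = 2π·f = 2π·1250 = 7854 rad/s.
Step 2 — Component impedances:
  Z1: Z = jωL = j·7854·0.001 = 0 + j7.854 Ω
  Z2: Z = 1/(jωC) = -j/(ω·C) = 0 - j185.1 Ω
  Z3: Z = R = 40.3 Ω
Step 3 — With the output port shorted to ground, the output series arm Z2 runs from the junction to ground; the shunt arm Z3 also runs from the junction to ground. They appear in parallel: Z3 || Z2 = 38.48 - j8.379 Ω.
Step 4 — Series with input arm Z1: Z_in = Z1 + (Z3 || Z2) = 38.48 - j0.5245 Ω = 38.48∠-0.8° Ω.
Step 5 — Source phasor: V = 232∠164.2° V = -223.2 + j63.17 V.
Step 6 — Ohm's law: I = V / Z_total = (-223.2 + j63.17) / (38.48 - j0.5245) = -5.823 + j1.562 A.
Step 7 — Convert to polar: |I| = 6.029 A, ∠I = 165.0°.

I = 6.029∠165.0° A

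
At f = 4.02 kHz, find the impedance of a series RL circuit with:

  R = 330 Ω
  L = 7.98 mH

Step 1 — Angular frequency: ω = 2π·f = 2π·4020 = 2.526e+04 rad/s.
Step 2 — Component impedances:
  R: Z = R = 330 Ω
  L: Z = jωL = j·2.526e+04·0.00798 = 0 + j201.6 Ω
Step 3 — Series combination: Z_total = R + L = 330 + j201.6 Ω = 386.7∠31.4° Ω.

Z = 330 + j201.6 Ω = 386.7∠31.4° Ω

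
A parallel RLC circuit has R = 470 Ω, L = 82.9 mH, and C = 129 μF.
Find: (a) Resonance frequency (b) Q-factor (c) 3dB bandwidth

Step 1 — Resonance: ω₀ = 1/√(LC) = 1/√(0.0829·0.000129) = 305.8 rad/s.
Step 2 — f₀ = ω₀/(2π) = 48.67 Hz.
Step 3 — Parallel Q: Q = R/(ω₀L) = 470/(305.8·0.0829) = 18.54.
Step 4 — Bandwidth: Δω = ω₀/Q = 16.49 rad/s; BW = Δω/(2π) = 2.625 Hz.

(a) f₀ = 48.67 Hz  (b) Q = 18.54  (c) BW = 2.625 Hz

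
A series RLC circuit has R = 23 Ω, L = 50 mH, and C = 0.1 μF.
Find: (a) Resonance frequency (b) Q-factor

Step 1 — Resonance condition Im(Z)=0 gives ω₀ = 1/√(LC).
Step 2 — ω₀ = 1/√(0.05·1e-07) = 1.414e+04 rad/s.
Step 3 — f₀ = ω₀/(2π) = 2251 Hz.
Step 4 — Series Q: Q = ω₀L/R = 1.414e+04·0.05/23 = 30.74.

(a) f₀ = 2251 Hz  (b) Q = 30.74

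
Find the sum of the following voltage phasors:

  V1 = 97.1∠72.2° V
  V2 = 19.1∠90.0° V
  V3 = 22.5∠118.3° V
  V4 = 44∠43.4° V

Step 1 — Convert each phasor to rectangular form:
  V1 = 97.1·(cos(72.2°) + j·sin(72.2°)) = 29.68 + j92.45 V
  V2 = 19.1·(cos(90.0°) + j·sin(90.0°)) = 0 + j19.1 V
  V3 = 22.5·(cos(118.3°) + j·sin(118.3°)) = -10.67 + j19.81 V
  V4 = 44·(cos(43.4°) + j·sin(43.4°)) = 31.97 + j30.23 V
Step 2 — Sum components: V_total = 50.99 + j161.6 V.
Step 3 — Convert to polar: |V_total| = 169.4 V, ∠V_total = 72.5°.

V_total = 169.4∠72.5° V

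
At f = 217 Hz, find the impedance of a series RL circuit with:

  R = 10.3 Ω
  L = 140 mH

Step 1 — Angular frequency: ω = 2π·f = 2π·217 = 1363 rad/s.
Step 2 — Component impedances:
  R: Z = R = 10.3 Ω
  L: Z = jωL = j·1363·0.14 = 0 + j190.9 Ω
Step 3 — Series combination: Z_total = R + L = 10.3 + j190.9 Ω = 191.2∠86.9° Ω.

Z = 10.3 + j190.9 Ω = 191.2∠86.9° Ω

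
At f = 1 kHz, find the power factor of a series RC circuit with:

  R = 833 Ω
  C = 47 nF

Step 1 — Angular frequency: ω = 2π·f = 2π·1000 = 6283 rad/s.
Step 2 — Component impedances:
  R: Z = R = 833 Ω
  C: Z = 1/(jωC) = -j/(ω·C) = 0 - j3386 Ω
Step 3 — Series combination: Z_total = R + C = 833 - j3386 Ω = 3487∠-76.2° Ω.
Step 4 — Power factor: PF = cos(φ) = Re(Z)/|Z| = 833/3487 = 0.2389.
Step 5 — Type: Im(Z) = -3386 ⇒ leading (phase φ = -76.2°).

PF = 0.2389 (leading, φ = -76.2°)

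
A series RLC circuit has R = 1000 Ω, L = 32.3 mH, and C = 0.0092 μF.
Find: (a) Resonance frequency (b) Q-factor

Step 1 — Resonance condition Im(Z)=0 gives ω₀ = 1/√(LC).
Step 2 — ω₀ = 1/√(0.0323·9.2e-09) = 5.801e+04 rad/s.
Step 3 — f₀ = ω₀/(2π) = 9233 Hz.
Step 4 — Series Q: Q = ω₀L/R = 5.801e+04·0.0323/1000 = 1.874.

(a) f₀ = 9233 Hz  (b) Q = 1.874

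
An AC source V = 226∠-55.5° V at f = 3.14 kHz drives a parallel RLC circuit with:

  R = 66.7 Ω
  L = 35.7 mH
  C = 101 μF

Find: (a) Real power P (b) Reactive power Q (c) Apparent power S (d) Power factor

Step 1 — Angular frequency: ω = 2π·f = 2π·3140 = 1.973e+04 rad/s.
Step 2 — Component impedances:
  R: Z = R = 66.7 Ω
  L: Z = jωL = j·1.973e+04·0.0357 = 0 + j704.3 Ω
  C: Z = 1/(jωC) = -j/(ω·C) = 0 - j0.5018 Ω
Step 3 — Parallel combination: 1/Z_total = 1/R + 1/L + 1/C; Z_total = 0.003781 - j0.5022 Ω = 0.5022∠-89.6° Ω.
Step 4 — Source phasor: V = 226∠-55.5° V = 128 - j186.3 V.
Step 5 — Current: I = V / Z = 372.8 + j252.1 A = 450∠34.1° A.
Step 6 — Complex power: S = V·I* = 765.8 - j1.017e+05 VA.
Step 7 — Real power: P = Re(S) = 765.8 W.
Step 8 — Reactive power: Q = Im(S) = -1.017e+05 VAR.
Step 9 — Apparent power: |S| = 1.017e+05 VA.
Step 10 — Power factor: PF = P/|S| = 0.007529 (leading).

(a) P = 765.8 W  (b) Q = -1.017e+05 VAR  (c) S = 1.017e+05 VA  (d) PF = 0.007529 (leading)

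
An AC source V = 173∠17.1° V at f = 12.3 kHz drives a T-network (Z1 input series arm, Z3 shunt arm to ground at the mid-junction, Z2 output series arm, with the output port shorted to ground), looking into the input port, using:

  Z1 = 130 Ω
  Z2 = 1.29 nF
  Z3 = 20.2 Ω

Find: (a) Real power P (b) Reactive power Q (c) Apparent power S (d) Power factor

Step 1 — Angular frequency: ω = 2π·f = 2π·1.23e+04 = 7.728e+04 rad/s.
Step 2 — Component impedances:
  Z1: Z = R = 130 Ω
  Z2: Z = 1/(jωC) = -j/(ω·C) = 0 - j1.003e+04 Ω
  Z3: Z = R = 20.2 Ω
Step 3 — With the output port shorted to ground, the output series arm Z2 runs from the junction to ground; the shunt arm Z3 also runs from the junction to ground. They appear in parallel: Z3 || Z2 = 20.2 - j0.04068 Ω.
Step 4 — Series with input arm Z1: Z_in = Z1 + (Z3 || Z2) = 150.2 - j0.04068 Ω = 150.2∠-0.0° Ω.
Step 5 — Source phasor: V = 173∠17.1° V = 165.4 + j50.87 V.
Step 6 — Current: I = V / Z = 1.101 + j0.339 A = 1.152∠17.1° A.
Step 7 — Complex power: S = V·I* = 199.3 - j0.05397 VA.
Step 8 — Real power: P = Re(S) = 199.3 W.
Step 9 — Reactive power: Q = Im(S) = -0.05397 VAR.
Step 10 — Apparent power: |S| = 199.3 VA.
Step 11 — Power factor: PF = P/|S| = 1 (leading).

(a) P = 199.3 W  (b) Q = -0.05397 VAR  (c) S = 199.3 VA  (d) PF = 1 (leading)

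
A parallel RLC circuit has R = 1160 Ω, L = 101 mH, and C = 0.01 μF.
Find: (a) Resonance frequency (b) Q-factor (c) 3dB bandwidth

Step 1 — Resonance: ω₀ = 1/√(LC) = 1/√(0.101·1e-08) = 3.147e+04 rad/s.
Step 2 — f₀ = ω₀/(2π) = 5008 Hz.
Step 3 — Parallel Q: Q = R/(ω₀L) = 1160/(3.147e+04·0.101) = 0.365.
Step 4 — Bandwidth: Δω = ω₀/Q = 8.621e+04 rad/s; BW = Δω/(2π) = 1.372e+04 Hz.

(a) f₀ = 5008 Hz  (b) Q = 0.365  (c) BW = 1.372e+04 Hz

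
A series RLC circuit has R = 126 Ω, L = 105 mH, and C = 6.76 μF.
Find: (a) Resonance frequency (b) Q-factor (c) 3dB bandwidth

Step 1 — Resonance condition Im(Z)=0 gives ω₀ = 1/√(LC).
Step 2 — ω₀ = 1/√(0.105·6.76e-06) = 1187 rad/s.
Step 3 — f₀ = ω₀/(2π) = 188.9 Hz.
Step 4 — Series Q: Q = ω₀L/R = 1187·0.105/126 = 0.9891.
Step 5 — 3dB bandwidth: Δω = ω₀/Q = 1200 rad/s; BW = Δω/(2π) = 191 Hz.

(a) f₀ = 188.9 Hz  (b) Q = 0.9891  (c) BW = 191 Hz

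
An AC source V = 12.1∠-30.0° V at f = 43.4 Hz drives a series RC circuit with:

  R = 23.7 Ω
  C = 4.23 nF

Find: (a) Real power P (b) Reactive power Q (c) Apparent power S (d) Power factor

Step 1 — Angular frequency: ω = 2π·f = 2π·43.4 = 272.7 rad/s.
Step 2 — Component impedances:
  R: Z = R = 23.7 Ω
  C: Z = 1/(jωC) = -j/(ω·C) = 0 - j8.669e+05 Ω
Step 3 — Series combination: Z_total = R + C = 23.7 - j8.669e+05 Ω = 8.669e+05∠-90.0° Ω.
Step 4 — Source phasor: V = 12.1∠-30.0° V = 10.48 - j6.05 V.
Step 5 — Current: I = V / Z = 6.979e-06 + j1.209e-05 A = 1.396e-05∠60.0° A.
Step 6 — Complex power: S = V·I* = 4.617e-09 - j0.0001689 VA.
Step 7 — Real power: P = Re(S) = 4.617e-09 W.
Step 8 — Reactive power: Q = Im(S) = -0.0001689 VAR.
Step 9 — Apparent power: |S| = 0.0001689 VA.
Step 10 — Power factor: PF = P/|S| = 2.734e-05 (leading).

(a) P = 4.617e-09 W  (b) Q = -0.0001689 VAR  (c) S = 0.0001689 VA  (d) PF = 2.734e-05 (leading)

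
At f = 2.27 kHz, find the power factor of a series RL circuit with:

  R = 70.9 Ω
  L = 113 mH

Step 1 — Angular frequency: ω = 2π·f = 2π·2270 = 1.426e+04 rad/s.
Step 2 — Component impedances:
  R: Z = R = 70.9 Ω
  L: Z = jωL = j·1.426e+04·0.113 = 0 + j1612 Ω
Step 3 — Series combination: Z_total = R + L = 70.9 + j1612 Ω = 1613∠87.5° Ω.
Step 4 — Power factor: PF = cos(φ) = Re(Z)/|Z| = 70.9/1613.3 = 0.04395.
Step 5 — Type: Im(Z) = 1612 ⇒ lagging (phase φ = 87.5°).

PF = 0.04395 (lagging, φ = 87.5°)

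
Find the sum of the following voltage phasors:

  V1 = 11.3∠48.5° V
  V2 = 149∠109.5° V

Step 1 — Convert each phasor to rectangular form:
  V1 = 11.3·(cos(48.5°) + j·sin(48.5°)) = 7.488 + j8.463 V
  V2 = 149·(cos(109.5°) + j·sin(109.5°)) = -49.74 + j140.5 V
Step 2 — Sum components: V_total = -42.25 + j148.9 V.
Step 3 — Convert to polar: |V_total| = 154.8 V, ∠V_total = 105.8°.

V_total = 154.8∠105.8° V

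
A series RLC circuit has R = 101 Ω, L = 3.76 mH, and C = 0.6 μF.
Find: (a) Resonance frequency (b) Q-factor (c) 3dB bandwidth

Step 1 — Resonance: ω₀ = 1/√(LC) = 1/√(0.00376·6e-07) = 2.105e+04 rad/s.
Step 2 — f₀ = ω₀/(2π) = 3351 Hz.
Step 3 — Series Q: Q = ω₀L/R = 2.105e+04·0.00376/101 = 0.7838.
Step 4 — Bandwidth: Δω = ω₀/Q = 2.686e+04 rad/s; BW = Δω/(2π) = 4275 Hz.

(a) f₀ = 3351 Hz  (b) Q = 0.7838  (c) BW = 4275 Hz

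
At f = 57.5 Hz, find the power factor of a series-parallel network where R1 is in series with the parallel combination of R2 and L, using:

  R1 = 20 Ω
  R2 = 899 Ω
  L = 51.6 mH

Step 1 — Angular frequency: ω = 2π·f = 2π·57.5 = 361.3 rad/s.
Step 2 — Component impedances:
  R1: Z = R = 20 Ω
  R2: Z = R = 899 Ω
  L: Z = jωL = j·361.3·0.0516 = 0 + j18.64 Ω
Step 3 — Parallel branch: R2 || L = 1/(1/R2 + 1/L) = 0.3864 + j18.63 Ω.
Step 4 — Series with R1: Z_total = R1 + (R2 || L) = 20.39 + j18.63 Ω = 27.62∠42.4° Ω.
Step 5 — Power factor: PF = cos(φ) = Re(Z)/|Z| = 20.386/27.62 = 0.7381.
Step 6 — Type: Im(Z) = 18.63 ⇒ lagging (phase φ = 42.4°).

PF = 0.7381 (lagging, φ = 42.4°)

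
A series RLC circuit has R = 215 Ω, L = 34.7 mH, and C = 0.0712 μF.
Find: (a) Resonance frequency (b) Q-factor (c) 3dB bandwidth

Step 1 — Resonance: ω₀ = 1/√(LC) = 1/√(0.0347·7.12e-08) = 2.012e+04 rad/s.
Step 2 — f₀ = ω₀/(2π) = 3202 Hz.
Step 3 — Series Q: Q = ω₀L/R = 2.012e+04·0.0347/215 = 3.247.
Step 4 — Bandwidth: Δω = ω₀/Q = 6196 rad/s; BW = Δω/(2π) = 986.1 Hz.

(a) f₀ = 3202 Hz  (b) Q = 3.247  (c) BW = 986.1 Hz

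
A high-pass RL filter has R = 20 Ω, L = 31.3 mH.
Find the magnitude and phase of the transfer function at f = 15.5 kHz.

Step 1 — Angular frequency: ω = 2π·1.55e+04 = 9.739e+04 rad/s.
Step 2 — Transfer function: H(jω) = jωL/(R + jωL).
Step 3 — Numerator jωL = j·3048; denominator R + jωL = 20 + j3048.
Step 4 — H = 1 + j0.006561.
Step 5 — Magnitude: |H| = 1 (-0.0 dB); phase: φ = 0.4°.

|H| = 1 (-0.0 dB), φ = 0.4°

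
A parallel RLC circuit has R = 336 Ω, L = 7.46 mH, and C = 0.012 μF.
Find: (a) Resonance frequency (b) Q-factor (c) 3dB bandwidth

Step 1 — Resonance: ω₀ = 1/√(LC) = 1/√(0.00746·1.2e-08) = 1.057e+05 rad/s.
Step 2 — f₀ = ω₀/(2π) = 1.682e+04 Hz.
Step 3 — Parallel Q: Q = R/(ω₀L) = 336/(1.057e+05·0.00746) = 0.4261.
Step 4 — Bandwidth: Δω = ω₀/Q = 2.48e+05 rad/s; BW = Δω/(2π) = 3.947e+04 Hz.

(a) f₀ = 1.682e+04 Hz  (b) Q = 0.4261  (c) BW = 3.947e+04 Hz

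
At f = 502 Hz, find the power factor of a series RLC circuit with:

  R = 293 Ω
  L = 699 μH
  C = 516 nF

Step 1 — Angular frequency: ω = 2π·f = 2π·502 = 3154 rad/s.
Step 2 — Component impedances:
  R: Z = R = 293 Ω
  L: Z = jωL = j·3154·0.000699 = 0 + j2.205 Ω
  C: Z = 1/(jωC) = -j/(ω·C) = 0 - j614.4 Ω
Step 3 — Series combination: Z_total = R + L + C = 293 - j612.2 Ω = 678.7∠-64.4° Ω.
Step 4 — Power factor: PF = cos(φ) = Re(Z)/|Z| = 293/678.7 = 0.4317.
Step 5 — Type: Im(Z) = -612.2 ⇒ leading (phase φ = -64.4°).

PF = 0.4317 (leading, φ = -64.4°)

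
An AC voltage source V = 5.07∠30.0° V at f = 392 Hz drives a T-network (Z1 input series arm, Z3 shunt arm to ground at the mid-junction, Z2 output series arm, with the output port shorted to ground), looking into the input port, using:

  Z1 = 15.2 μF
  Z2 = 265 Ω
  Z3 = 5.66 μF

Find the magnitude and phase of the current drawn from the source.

Step 1 — Angular frequency: ω = 2π·f = 2π·392 = 2463 rad/s.
Step 2 — Component impedances:
  Z1: Z = 1/(jωC) = -j/(ω·C) = 0 - j26.71 Ω
  Z2: Z = R = 265 Ω
  Z3: Z = 1/(jωC) = -j/(ω·C) = 0 - j71.73 Ω
Step 3 — With the output port shorted to ground, the output series arm Z2 runs from the junction to ground; the shunt arm Z3 also runs from the junction to ground. They appear in parallel: Z3 || Z2 = 18.09 - j66.84 Ω.
Step 4 — Series with input arm Z1: Z_in = Z1 + (Z3 || Z2) = 18.09 - j93.55 Ω = 95.28∠-79.1° Ω.
Step 5 — Source phasor: V = 5.07∠30.0° V = 4.391 + j2.535 V.
Step 6 — Ohm's law: I = V / Z_total = (4.391 + j2.535) / (18.09 - j93.55) = -0.01737 + j0.0503 A.
Step 7 — Convert to polar: |I| = 0.05321 A, ∠I = 109.1°.

I = 0.05321∠109.1° A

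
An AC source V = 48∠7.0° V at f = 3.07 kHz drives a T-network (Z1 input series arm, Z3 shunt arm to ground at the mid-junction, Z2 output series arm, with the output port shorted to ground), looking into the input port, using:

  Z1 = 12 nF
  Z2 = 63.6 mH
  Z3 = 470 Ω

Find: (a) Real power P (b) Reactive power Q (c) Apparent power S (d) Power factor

Step 1 — Angular frequency: ω = 2π·f = 2π·3070 = 1.929e+04 rad/s.
Step 2 — Component impedances:
  Z1: Z = 1/(jωC) = -j/(ω·C) = 0 - j4320 Ω
  Z2: Z = jωL = j·1.929e+04·0.0636 = 0 + j1227 Ω
  Z3: Z = R = 470 Ω
Step 3 — With the output port shorted to ground, the output series arm Z2 runs from the junction to ground; the shunt arm Z3 also runs from the junction to ground. They appear in parallel: Z3 || Z2 = 409.8 + j157 Ω.
Step 4 — Series with input arm Z1: Z_in = Z1 + (Z3 || Z2) = 409.8 - j4163 Ω = 4183∠-84.4° Ω.
Step 5 — Source phasor: V = 48∠7.0° V = 47.64 + j5.85 V.
Step 6 — Current: I = V / Z = -0.0002759 + j0.01147 A = 0.01147∠91.4° A.
Step 7 — Complex power: S = V·I* = 0.05396 - j0.5481 VA.
Step 8 — Real power: P = Re(S) = 0.05396 W.
Step 9 — Reactive power: Q = Im(S) = -0.5481 VAR.
Step 10 — Apparent power: |S| = 0.5508 VA.
Step 11 — Power factor: PF = P/|S| = 0.09797 (leading).

(a) P = 0.05396 W  (b) Q = -0.5481 VAR  (c) S = 0.5508 VA  (d) PF = 0.09797 (leading)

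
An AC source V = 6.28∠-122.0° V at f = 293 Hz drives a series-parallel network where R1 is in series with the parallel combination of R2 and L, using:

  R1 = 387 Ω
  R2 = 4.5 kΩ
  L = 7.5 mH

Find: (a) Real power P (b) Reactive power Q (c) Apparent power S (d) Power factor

Step 1 — Angular frequency: ω = 2π·f = 2π·293 = 1841 rad/s.
Step 2 — Component impedances:
  R1: Z = R = 387 Ω
  R2: Z = R = 4500 Ω
  L: Z = jωL = j·1841·0.0075 = 0 + j13.81 Ω
Step 3 — Parallel branch: R2 || L = 1/(1/R2 + 1/L) = 0.04236 + j13.81 Ω.
Step 4 — Series with R1: Z_total = R1 + (R2 || L) = 387 + j13.81 Ω = 387.3∠2.0° Ω.
Step 5 — Source phasor: V = 6.28∠-122.0° V = -3.328 - j5.326 V.
Step 6 — Current: I = V / Z = -0.009078 - j0.01344 A = 0.01622∠-124.0° A.
Step 7 — Complex power: S = V·I* = 0.1018 + j0.00363 VA.
Step 8 — Real power: P = Re(S) = 0.1018 W.
Step 9 — Reactive power: Q = Im(S) = 0.00363 VAR.
Step 10 — Apparent power: |S| = 0.1018 VA.
Step 11 — Power factor: PF = P/|S| = 0.9994 (lagging).

(a) P = 0.1018 W  (b) Q = 0.00363 VAR  (c) S = 0.1018 VA  (d) PF = 0.9994 (lagging)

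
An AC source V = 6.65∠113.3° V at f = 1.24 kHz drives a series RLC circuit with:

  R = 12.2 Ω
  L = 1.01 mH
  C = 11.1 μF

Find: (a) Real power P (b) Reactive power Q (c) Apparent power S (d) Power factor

Step 1 — Angular frequency: ω = 2π·f = 2π·1240 = 7791 rad/s.
Step 2 — Component impedances:
  R: Z = R = 12.2 Ω
  L: Z = jωL = j·7791·0.00101 = 0 + j7.869 Ω
  C: Z = 1/(jωC) = -j/(ω·C) = 0 - j11.56 Ω
Step 3 — Series combination: Z_total = R + L + C = 12.2 - j3.694 Ω = 12.75∠-16.8° Ω.
Step 4 — Source phasor: V = 6.65∠113.3° V = -2.63 + j6.108 V.
Step 5 — Current: I = V / Z = -0.3364 + j0.3988 A = 0.5217∠130.1° A.
Step 6 — Complex power: S = V·I* = 3.32 - j1.005 VA.
Step 7 — Real power: P = Re(S) = 3.32 W.
Step 8 — Reactive power: Q = Im(S) = -1.005 VAR.
Step 9 — Apparent power: |S| = 3.469 VA.
Step 10 — Power factor: PF = P/|S| = 0.9571 (leading).

(a) P = 3.32 W  (b) Q = -1.005 VAR  (c) S = 3.469 VA  (d) PF = 0.9571 (leading)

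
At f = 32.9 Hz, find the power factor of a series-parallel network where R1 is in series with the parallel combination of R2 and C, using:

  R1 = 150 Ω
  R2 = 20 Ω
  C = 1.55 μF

Step 1 — Angular frequency: ω = 2π·f = 2π·32.9 = 206.7 rad/s.
Step 2 — Component impedances:
  R1: Z = R = 150 Ω
  R2: Z = R = 20 Ω
  C: Z = 1/(jωC) = -j/(ω·C) = 0 - j3121 Ω
Step 3 — Parallel branch: R2 || C = 1/(1/R2 + 1/C) = 20 - j0.1282 Ω.
Step 4 — Series with R1: Z_total = R1 + (R2 || C) = 170 - j0.1282 Ω = 170∠-0.0° Ω.
Step 5 — Power factor: PF = cos(φ) = Re(Z)/|Z| = 170/170 = 1.
Step 6 — Type: Im(Z) = -0.1282 ⇒ leading (phase φ = -0.0°).

PF = 1 (leading, φ = -0.0°)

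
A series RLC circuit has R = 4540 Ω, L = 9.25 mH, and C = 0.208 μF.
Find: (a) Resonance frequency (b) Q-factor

Step 1 — Resonance condition Im(Z)=0 gives ω₀ = 1/√(LC).
Step 2 — ω₀ = 1/√(0.00925·2.08e-07) = 2.28e+04 rad/s.
Step 3 — f₀ = ω₀/(2π) = 3628 Hz.
Step 4 — Series Q: Q = ω₀L/R = 2.28e+04·0.00925/4540 = 0.04645.

(a) f₀ = 3628 Hz  (b) Q = 0.04645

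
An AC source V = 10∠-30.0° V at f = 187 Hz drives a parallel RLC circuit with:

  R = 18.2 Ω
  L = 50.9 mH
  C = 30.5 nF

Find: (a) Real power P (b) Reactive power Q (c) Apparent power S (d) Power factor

Step 1 — Angular frequency: ω = 2π·f = 2π·187 = 1175 rad/s.
Step 2 — Component impedances:
  R: Z = R = 18.2 Ω
  L: Z = jωL = j·1175·0.0509 = 0 + j59.81 Ω
  C: Z = 1/(jωC) = -j/(ω·C) = 0 - j2.79e+04 Ω
Step 3 — Parallel combination: 1/Z_total = 1/R + 1/L + 1/C; Z_total = 16.66 + j5.06 Ω = 17.41∠16.9° Ω.
Step 4 — Source phasor: V = 10∠-30.0° V = 8.66 - j5 V.
Step 5 — Current: I = V / Z = 0.3924 - j0.4192 A = 0.5742∠-46.9° A.
Step 6 — Complex power: S = V·I* = 5.495 + j1.669 VA.
Step 7 — Real power: P = Re(S) = 5.495 W.
Step 8 — Reactive power: Q = Im(S) = 1.669 VAR.
Step 9 — Apparent power: |S| = 5.742 VA.
Step 10 — Power factor: PF = P/|S| = 0.9569 (lagging).

(a) P = 5.495 W  (b) Q = 1.669 VAR  (c) S = 5.742 VA  (d) PF = 0.9569 (lagging)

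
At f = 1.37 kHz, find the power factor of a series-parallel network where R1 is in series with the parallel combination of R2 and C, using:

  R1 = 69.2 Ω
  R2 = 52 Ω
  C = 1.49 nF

Step 1 — Angular frequency: ω = 2π·f = 2π·1370 = 8608 rad/s.
Step 2 — Component impedances:
  R1: Z = R = 69.2 Ω
  R2: Z = R = 52 Ω
  C: Z = 1/(jωC) = -j/(ω·C) = 0 - j7.797e+04 Ω
Step 3 — Parallel branch: R2 || C = 1/(1/R2 + 1/C) = 52 - j0.03468 Ω.
Step 4 — Series with R1: Z_total = R1 + (R2 || C) = 121.2 - j0.03468 Ω = 121.2∠-0.0° Ω.
Step 5 — Power factor: PF = cos(φ) = Re(Z)/|Z| = 121.2/121.2 = 1.
Step 6 — Type: Im(Z) = -0.03468 ⇒ leading (phase φ = -0.0°).

PF = 1 (leading, φ = -0.0°)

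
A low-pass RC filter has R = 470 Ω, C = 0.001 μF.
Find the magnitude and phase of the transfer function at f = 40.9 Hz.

Step 1 — Angular frequency: ω = 2π·40.9 = 257 rad/s.
Step 2 — Transfer function: H(jω) = 1/(1 + jωRC).
Step 3 — Denominator: 1 + jωRC = 1 + j·257·470·1e-09 = 1 + j0.0001208.
Step 4 — H = 1 - j0.0001208.
Step 5 — Magnitude: |H| = 1 (-0.0 dB); phase: φ = -0.0°.

|H| = 1 (-0.0 dB), φ = -0.0°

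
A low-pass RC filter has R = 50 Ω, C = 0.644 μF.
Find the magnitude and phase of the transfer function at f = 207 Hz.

Step 1 — Angular frequency: ω = 2π·207 = 1301 rad/s.
Step 2 — Transfer function: H(jω) = 1/(1 + jωRC).
Step 3 — Denominator: 1 + jωRC = 1 + j·1301·50·6.44e-07 = 1 + j0.04188.
Step 4 — H = 0.9982 - j0.04181.
Step 5 — Magnitude: |H| = 0.9991 (-0.0 dB); phase: φ = -2.4°.

|H| = 0.9991 (-0.0 dB), φ = -2.4°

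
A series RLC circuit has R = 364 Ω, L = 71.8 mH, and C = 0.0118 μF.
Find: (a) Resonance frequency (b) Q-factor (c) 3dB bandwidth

Step 1 — Resonance: ω₀ = 1/√(LC) = 1/√(0.0718·1.18e-08) = 3.436e+04 rad/s.
Step 2 — f₀ = ω₀/(2π) = 5468 Hz.
Step 3 — Series Q: Q = ω₀L/R = 3.436e+04·0.0718/364 = 6.777.
Step 4 — Bandwidth: Δω = ω₀/Q = 5070 rad/s; BW = Δω/(2π) = 806.9 Hz.

(a) f₀ = 5468 Hz  (b) Q = 6.777  (c) BW = 806.9 Hz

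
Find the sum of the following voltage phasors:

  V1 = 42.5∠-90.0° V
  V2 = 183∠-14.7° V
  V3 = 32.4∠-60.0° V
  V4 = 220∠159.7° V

Step 1 — Convert each phasor to rectangular form:
  V1 = 42.5·(cos(-90.0°) + j·sin(-90.0°)) = 0 - j42.5 V
  V2 = 183·(cos(-14.7°) + j·sin(-14.7°)) = 177 - j46.44 V
  V3 = 32.4·(cos(-60.0°) + j·sin(-60.0°)) = 16.2 - j28.06 V
  V4 = 220·(cos(159.7°) + j·sin(159.7°)) = -206.3 + j76.33 V
Step 2 — Sum components: V_total = -13.13 - j40.67 V.
Step 3 — Convert to polar: |V_total| = 42.74 V, ∠V_total = -107.9°.

V_total = 42.74∠-107.9° V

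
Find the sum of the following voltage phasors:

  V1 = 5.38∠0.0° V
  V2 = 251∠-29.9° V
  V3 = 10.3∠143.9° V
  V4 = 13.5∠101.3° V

Step 1 — Convert each phasor to rectangular form:
  V1 = 5.38·(cos(0.0°) + j·sin(0.0°)) = 5.38 V
  V2 = 251·(cos(-29.9°) + j·sin(-29.9°)) = 217.6 - j125.1 V
  V3 = 10.3·(cos(143.9°) + j·sin(143.9°)) = -8.322 + j6.069 V
  V4 = 13.5·(cos(101.3°) + j·sin(101.3°)) = -2.645 + j13.24 V
Step 2 — Sum components: V_total = 212 - j105.8 V.
Step 3 — Convert to polar: |V_total| = 236.9 V, ∠V_total = -26.5°.

V_total = 236.9∠-26.5° V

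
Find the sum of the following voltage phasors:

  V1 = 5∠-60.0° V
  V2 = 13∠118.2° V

Step 1 — Convert each phasor to rectangular form:
  V1 = 5·(cos(-60.0°) + j·sin(-60.0°)) = 2.5 - j4.33 V
  V2 = 13·(cos(118.2°) + j·sin(118.2°)) = -6.143 + j11.46 V
Step 2 — Sum components: V_total = -3.643 + j7.127 V.
Step 3 — Convert to polar: |V_total| = 8.004 V, ∠V_total = 117.1°.

V_total = 8.004∠117.1° V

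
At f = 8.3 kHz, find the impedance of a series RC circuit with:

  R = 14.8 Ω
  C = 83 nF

Step 1 — Angular frequency: ω = 2π·f = 2π·8300 = 5.215e+04 rad/s.
Step 2 — Component impedances:
  R: Z = R = 14.8 Ω
  C: Z = 1/(jωC) = -j/(ω·C) = 0 - j231 Ω
Step 3 — Series combination: Z_total = R + C = 14.8 - j231 Ω = 231.5∠-86.3° Ω.

Z = 14.8 - j231 Ω = 231.5∠-86.3° Ω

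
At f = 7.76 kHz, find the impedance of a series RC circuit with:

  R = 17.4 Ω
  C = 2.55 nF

Step 1 — Angular frequency: ω = 2π·f = 2π·7760 = 4.876e+04 rad/s.
Step 2 — Component impedances:
  R: Z = R = 17.4 Ω
  C: Z = 1/(jωC) = -j/(ω·C) = 0 - j8043 Ω
Step 3 — Series combination: Z_total = R + C = 17.4 - j8043 Ω = 8043∠-89.9° Ω.

Z = 17.4 - j8043 Ω = 8043∠-89.9° Ω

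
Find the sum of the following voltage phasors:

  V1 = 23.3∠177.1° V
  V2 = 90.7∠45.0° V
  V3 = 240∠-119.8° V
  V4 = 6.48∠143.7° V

Step 1 — Convert each phasor to rectangular form:
  V1 = 23.3·(cos(177.1°) + j·sin(177.1°)) = -23.27 + j1.179 V
  V2 = 90.7·(cos(45.0°) + j·sin(45.0°)) = 64.13 + j64.13 V
  V3 = 240·(cos(-119.8°) + j·sin(-119.8°)) = -119.3 - j208.3 V
  V4 = 6.48·(cos(143.7°) + j·sin(143.7°)) = -5.222 + j3.836 V
Step 2 — Sum components: V_total = -83.63 - j139.1 V.
Step 3 — Convert to polar: |V_total| = 162.3 V, ∠V_total = -121.0°.

V_total = 162.3∠-121.0° V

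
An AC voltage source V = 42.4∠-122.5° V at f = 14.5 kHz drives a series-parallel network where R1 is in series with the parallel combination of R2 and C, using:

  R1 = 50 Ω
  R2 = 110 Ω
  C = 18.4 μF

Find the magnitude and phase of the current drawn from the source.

Step 1 — Angular frequency: ω = 2π·f = 2π·1.45e+04 = 9.111e+04 rad/s.
Step 2 — Component impedances:
  R1: Z = R = 50 Ω
  R2: Z = R = 110 Ω
  C: Z = 1/(jωC) = -j/(ω·C) = 0 - j0.5965 Ω
Step 3 — Parallel branch: R2 || C = 1/(1/R2 + 1/C) = 0.003235 - j0.5965 Ω.
Step 4 — Series with R1: Z_total = R1 + (R2 || C) = 50 - j0.5965 Ω = 50.01∠-0.7° Ω.
Step 5 — Source phasor: V = 42.4∠-122.5° V = -22.78 - j35.76 V.
Step 6 — Ohm's law: I = V / Z_total = (-22.78 - j35.76) / (50 - j0.5965) = -0.447 - j0.7205 A.
Step 7 — Convert to polar: |I| = 0.8479 A, ∠I = -121.8°.

I = 0.8479∠-121.8° A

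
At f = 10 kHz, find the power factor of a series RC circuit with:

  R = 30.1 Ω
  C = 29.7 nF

Step 1 — Angular frequency: ω = 2π·f = 2π·1e+04 = 6.283e+04 rad/s.
Step 2 — Component impedances:
  R: Z = R = 30.1 Ω
  C: Z = 1/(jωC) = -j/(ω·C) = 0 - j535.9 Ω
Step 3 — Series combination: Z_total = R + C = 30.1 - j535.9 Ω = 536.7∠-86.8° Ω.
Step 4 — Power factor: PF = cos(φ) = Re(Z)/|Z| = 30.1/536.7 = 0.05608.
Step 5 — Type: Im(Z) = -535.9 ⇒ leading (phase φ = -86.8°).

PF = 0.05608 (leading, φ = -86.8°)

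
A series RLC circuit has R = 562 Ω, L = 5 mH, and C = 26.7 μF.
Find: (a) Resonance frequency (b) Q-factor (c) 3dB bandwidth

Step 1 — Resonance: ω₀ = 1/√(LC) = 1/√(0.005·2.67e-05) = 2737 rad/s.
Step 2 — f₀ = ω₀/(2π) = 435.6 Hz.
Step 3 — Series Q: Q = ω₀L/R = 2737·0.005/562 = 0.02435.
Step 4 — Bandwidth: Δω = ω₀/Q = 1.124e+05 rad/s; BW = Δω/(2π) = 1.789e+04 Hz.

(a) f₀ = 435.6 Hz  (b) Q = 0.02435  (c) BW = 1.789e+04 Hz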